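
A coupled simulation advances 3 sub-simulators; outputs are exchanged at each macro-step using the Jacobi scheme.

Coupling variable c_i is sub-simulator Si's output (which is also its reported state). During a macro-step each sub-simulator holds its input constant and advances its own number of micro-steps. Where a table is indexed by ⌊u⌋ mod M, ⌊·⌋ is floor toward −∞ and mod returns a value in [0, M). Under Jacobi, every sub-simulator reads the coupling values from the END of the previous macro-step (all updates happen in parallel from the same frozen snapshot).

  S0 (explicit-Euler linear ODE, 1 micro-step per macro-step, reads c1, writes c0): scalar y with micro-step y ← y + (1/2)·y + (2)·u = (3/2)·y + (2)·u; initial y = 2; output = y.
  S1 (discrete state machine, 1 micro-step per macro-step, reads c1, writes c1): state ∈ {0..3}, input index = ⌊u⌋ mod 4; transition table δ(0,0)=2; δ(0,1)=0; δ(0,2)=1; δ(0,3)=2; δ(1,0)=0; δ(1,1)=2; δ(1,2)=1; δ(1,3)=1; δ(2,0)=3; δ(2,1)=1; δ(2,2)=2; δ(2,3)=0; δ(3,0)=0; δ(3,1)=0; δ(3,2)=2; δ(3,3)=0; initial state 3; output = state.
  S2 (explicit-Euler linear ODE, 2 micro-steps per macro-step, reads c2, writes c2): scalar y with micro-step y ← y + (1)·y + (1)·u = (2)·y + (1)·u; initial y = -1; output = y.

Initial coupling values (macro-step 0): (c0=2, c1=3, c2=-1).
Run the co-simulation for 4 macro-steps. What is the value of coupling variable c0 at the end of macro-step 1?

c0 at macro-step 1 = 9

macro 1: S0 reads c1=3 → after 1×micro: 9; S1 reads c1=3 → after 1×micro: 0; S2 reads c2=-1 → after 2×micro: -7 ⇒ (c0=9, c1=0, c2=-7)
macro 2: S0 reads c1=0 → after 1×micro: 27/2; S1 reads c1=0 → after 1×micro: 2; S2 reads c2=-7 → after 2×micro: -49 ⇒ (c0=27/2, c1=2, c2=-49)
macro 3: S0 reads c1=2 → after 1×micro: 97/4; S1 reads c1=2 → after 1×micro: 2; S2 reads c2=-49 → after 2×micro: -343 ⇒ (c0=97/4, c1=2, c2=-343)
macro 4: S0 reads c1=2 → after 1×micro: 323/8; S1 reads c1=2 → after 1×micro: 2; S2 reads c2=-343 → after 2×micro: -2401 ⇒ (c0=323/8, c1=2, c2=-2401)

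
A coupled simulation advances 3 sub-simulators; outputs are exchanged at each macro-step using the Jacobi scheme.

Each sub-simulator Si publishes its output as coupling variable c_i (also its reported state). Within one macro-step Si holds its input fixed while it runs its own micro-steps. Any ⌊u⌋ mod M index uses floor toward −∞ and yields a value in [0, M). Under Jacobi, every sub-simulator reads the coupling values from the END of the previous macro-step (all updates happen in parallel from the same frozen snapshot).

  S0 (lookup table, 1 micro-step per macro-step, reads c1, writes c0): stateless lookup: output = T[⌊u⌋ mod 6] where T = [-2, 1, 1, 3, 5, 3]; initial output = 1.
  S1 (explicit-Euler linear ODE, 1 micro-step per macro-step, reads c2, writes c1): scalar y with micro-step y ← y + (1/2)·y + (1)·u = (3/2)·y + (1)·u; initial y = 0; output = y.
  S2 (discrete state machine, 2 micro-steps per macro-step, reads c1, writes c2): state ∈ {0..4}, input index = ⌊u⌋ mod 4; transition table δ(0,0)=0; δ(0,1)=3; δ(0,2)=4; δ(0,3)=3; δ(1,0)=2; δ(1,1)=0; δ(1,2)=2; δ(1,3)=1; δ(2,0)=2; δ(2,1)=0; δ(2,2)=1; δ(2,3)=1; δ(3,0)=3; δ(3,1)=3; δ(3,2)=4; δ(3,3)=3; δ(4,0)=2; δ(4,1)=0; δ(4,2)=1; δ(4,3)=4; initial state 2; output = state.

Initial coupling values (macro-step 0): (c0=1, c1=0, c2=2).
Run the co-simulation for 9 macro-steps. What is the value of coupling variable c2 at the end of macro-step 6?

macro 1: S0 reads c1=0 → after 1×micro: -2; S1 reads c2=2 → after 1×micro: 2; S2 reads c1=0 → after 2×micro: 2 ⇒ (c0=-2, c1=2, c2=2)
macro 2: S0 reads c1=2 → after 1×micro: 1; S1 reads c2=2 → after 1×micro: 5; S2 reads c1=2 → after 2×micro: 2 ⇒ (c0=1, c1=5, c2=2)
macro 3: S0 reads c1=5 → after 1×micro: 3; S1 reads c2=2 → after 1×micro: 19/2; S2 reads c1=5 → after 2×micro: 3 ⇒ (c0=3, c1=19/2, c2=3)
macro 4: S0 reads c1=19/2 → after 1×micro: 3; S1 reads c2=3 → after 1×micro: 69/4; S2 reads c1=19/2 → after 2×micro: 3 ⇒ (c0=3, c1=69/4, c2=3)
macro 5: S0 reads c1=69/4 → after 1×micro: 3; S1 reads c2=3 → after 1×micro: 231/8; S2 reads c1=69/4 → after 2×micro: 3 ⇒ (c0=3, c1=231/8, c2=3)
macro 6: S0 reads c1=231/8 → after 1×micro: 5; S1 reads c2=3 → after 1×micro: 741/16; S2 reads c1=231/8 → after 2×micro: 3 ⇒ (c0=5, c1=741/16, c2=3)
macro 7: S0 reads c1=741/16 → after 1×micro: 5; S1 reads c2=3 → after 1×micro: 2319/32; S2 reads c1=741/16 → after 2×micro: 1 ⇒ (c0=5, c1=2319/32, c2=1)
macro 8: S0 reads c1=2319/32 → after 1×micro: -2; S1 reads c2=1 → after 1×micro: 7021/64; S2 reads c1=2319/32 → after 2×micro: 2 ⇒ (c0=-2, c1=7021/64, c2=2)
macro 9: S0 reads c1=7021/64 → after 1×micro: 1; S1 reads c2=2 → after 1×micro: 21319/128; S2 reads c1=7021/64 → after 2×micro: 3 ⇒ (c0=1, c1=21319/128, c2=3)

c2 at macro-step 6 = 3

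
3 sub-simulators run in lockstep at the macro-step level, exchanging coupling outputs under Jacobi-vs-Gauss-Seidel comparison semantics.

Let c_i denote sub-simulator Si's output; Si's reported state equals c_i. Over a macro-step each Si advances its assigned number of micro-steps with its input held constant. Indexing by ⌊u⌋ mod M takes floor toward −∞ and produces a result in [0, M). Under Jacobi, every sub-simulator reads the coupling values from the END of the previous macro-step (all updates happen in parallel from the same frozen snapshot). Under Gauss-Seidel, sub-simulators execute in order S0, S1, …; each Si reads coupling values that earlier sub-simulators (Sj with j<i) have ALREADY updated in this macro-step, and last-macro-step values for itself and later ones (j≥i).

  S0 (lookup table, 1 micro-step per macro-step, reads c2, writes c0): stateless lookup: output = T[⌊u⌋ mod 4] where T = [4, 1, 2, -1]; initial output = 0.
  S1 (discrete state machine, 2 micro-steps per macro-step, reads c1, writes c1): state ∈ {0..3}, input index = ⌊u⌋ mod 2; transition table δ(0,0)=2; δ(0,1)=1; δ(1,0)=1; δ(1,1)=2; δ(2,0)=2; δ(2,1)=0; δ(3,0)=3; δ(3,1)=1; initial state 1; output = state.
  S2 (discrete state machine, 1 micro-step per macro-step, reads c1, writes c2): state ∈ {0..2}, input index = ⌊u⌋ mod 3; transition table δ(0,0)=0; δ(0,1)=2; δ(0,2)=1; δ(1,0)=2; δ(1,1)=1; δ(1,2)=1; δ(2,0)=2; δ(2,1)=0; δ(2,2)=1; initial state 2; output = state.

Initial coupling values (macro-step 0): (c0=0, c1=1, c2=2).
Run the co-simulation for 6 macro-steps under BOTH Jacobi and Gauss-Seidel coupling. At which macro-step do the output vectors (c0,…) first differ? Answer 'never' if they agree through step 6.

first divergence at macro-step: 1

[Jacobi] macro 1: S0 reads c2=2 → after 1×micro: 2; S1 reads c1=1 → after 2×micro: 0; S2 reads c1=1 → after 1×micro: 0 ⇒ (c0=2, c1=0, c2=0)
[Jacobi] macro 2: S0 reads c2=0 → after 1×micro: 4; S1 reads c1=0 → after 2×micro: 2; S2 reads c1=0 → after 1×micro: 0 ⇒ (c0=4, c1=2, c2=0)
[Jacobi] macro 3: S0 reads c2=0 → after 1×micro: 4; S1 reads c1=2 → after 2×micro: 2; S2 reads c1=2 → after 1×micro: 1 ⇒ (c0=4, c1=2, c2=1)
[Jacobi] macro 4: S0 reads c2=1 → after 1×micro: 1; S1 reads c1=2 → after 2×micro: 2; S2 reads c1=2 → after 1×micro: 1 ⇒ (c0=1, c1=2, c2=1)
[Jacobi] macro 5: S0 reads c2=1 → after 1×micro: 1; S1 reads c1=2 → after 2×micro: 2; S2 reads c1=2 → after 1×micro: 1 ⇒ (c0=1, c1=2, c2=1)
[Jacobi] macro 6: S0 reads c2=1 → after 1×micro: 1; S1 reads c1=2 → after 2×micro: 2; S2 reads c1=2 → after 1×micro: 1 ⇒ (c0=1, c1=2, c2=1)
[Gauss-Seidel] macro 1: S0 reads c2=2 → after 1×micro: 2; S1 reads c1=1 → after 2×micro: 0; S2 reads c1=0 → after 1×micro: 2 ⇒ (c0=2, c1=0, c2=2)
[Gauss-Seidel] macro 2: S0 reads c2=2 → after 1×micro: 2; S1 reads c1=0 → after 2×micro: 2; S2 reads c1=2 → after 1×micro: 1 ⇒ (c0=2, c1=2, c2=1)
[Gauss-Seidel] macro 3: S0 reads c2=1 → after 1×micro: 1; S1 reads c1=2 → after 2×micro: 2; S2 reads c1=2 → after 1×micro: 1 ⇒ (c0=1, c1=2, c2=1)
[Gauss-Seidel] macro 4: S0 reads c2=1 → after 1×micro: 1; S1 reads c1=2 → after 2×micro: 2; S2 reads c1=2 → after 1×micro: 1 ⇒ (c0=1, c1=2, c2=1)
[Gauss-Seidel] macro 5: S0 reads c2=1 → after 1×micro: 1; S1 reads c1=2 → after 2×micro: 2; S2 reads c1=2 → after 1×micro: 1 ⇒ (c0=1, c1=2, c2=1)
[Gauss-Seidel] macro 6: S0 reads c2=1 → after 1×micro: 1; S1 reads c1=2 → after 2×micro: 2; S2 reads c1=2 → after 1×micro: 1 ⇒ (c0=1, c1=2, c2=1)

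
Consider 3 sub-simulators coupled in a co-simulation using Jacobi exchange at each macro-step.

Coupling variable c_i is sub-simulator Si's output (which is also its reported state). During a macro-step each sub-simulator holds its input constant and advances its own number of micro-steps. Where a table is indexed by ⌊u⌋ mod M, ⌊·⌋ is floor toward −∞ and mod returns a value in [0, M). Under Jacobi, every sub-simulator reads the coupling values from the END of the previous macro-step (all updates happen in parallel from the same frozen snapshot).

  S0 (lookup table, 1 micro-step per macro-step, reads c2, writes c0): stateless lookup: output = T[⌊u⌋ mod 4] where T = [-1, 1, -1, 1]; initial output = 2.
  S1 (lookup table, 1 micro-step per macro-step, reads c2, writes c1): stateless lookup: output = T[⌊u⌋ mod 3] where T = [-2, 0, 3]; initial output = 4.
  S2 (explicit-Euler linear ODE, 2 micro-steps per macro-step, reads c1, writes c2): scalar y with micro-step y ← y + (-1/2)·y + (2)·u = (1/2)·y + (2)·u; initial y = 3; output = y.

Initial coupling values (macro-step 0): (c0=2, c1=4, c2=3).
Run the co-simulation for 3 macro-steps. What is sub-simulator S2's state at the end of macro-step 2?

macro 1: S0 reads c2=3 → after 1×micro: 1; S1 reads c2=3 → after 1×micro: -2; S2 reads c1=4 → after 2×micro: 51/4 ⇒ (c0=1, c1=-2, c2=51/4)
macro 2: S0 reads c2=51/4 → after 1×micro: -1; S1 reads c2=51/4 → after 1×micro: -2; S2 reads c1=-2 → after 2×micro: -45/16 ⇒ (c0=-1, c1=-2, c2=-45/16)
macro 3: S0 reads c2=-45/16 → after 1×micro: 1; S1 reads c2=-45/16 → after 1×micro: -2; S2 reads c1=-2 → after 2×micro: -429/64 ⇒ (c0=1, c1=-2, c2=-429/64)

S2 state at macro-step 2 = -45/16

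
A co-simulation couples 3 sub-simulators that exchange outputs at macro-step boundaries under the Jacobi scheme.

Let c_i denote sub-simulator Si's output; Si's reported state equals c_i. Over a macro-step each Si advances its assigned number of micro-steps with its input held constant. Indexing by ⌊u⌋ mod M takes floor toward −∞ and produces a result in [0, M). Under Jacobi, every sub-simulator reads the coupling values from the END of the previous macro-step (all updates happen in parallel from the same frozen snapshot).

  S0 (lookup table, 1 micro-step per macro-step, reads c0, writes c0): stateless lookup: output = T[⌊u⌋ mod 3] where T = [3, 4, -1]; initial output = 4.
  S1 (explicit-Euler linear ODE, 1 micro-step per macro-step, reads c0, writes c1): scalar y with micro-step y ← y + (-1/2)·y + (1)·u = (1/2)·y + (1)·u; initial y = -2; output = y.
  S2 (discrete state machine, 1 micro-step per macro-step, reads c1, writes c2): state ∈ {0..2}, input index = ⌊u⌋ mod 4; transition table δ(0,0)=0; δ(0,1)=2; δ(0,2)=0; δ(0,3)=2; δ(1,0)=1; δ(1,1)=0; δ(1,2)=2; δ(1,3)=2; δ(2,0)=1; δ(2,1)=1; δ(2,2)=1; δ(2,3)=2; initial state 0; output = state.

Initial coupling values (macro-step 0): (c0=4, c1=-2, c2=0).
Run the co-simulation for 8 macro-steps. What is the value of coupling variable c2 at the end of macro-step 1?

macro 1: S0 reads c0=4 → after 1×micro: 4; S1 reads c0=4 → after 1×micro: 3; S2 reads c1=-2 → after 1×micro: 0 ⇒ (c0=4, c1=3, c2=0)
macro 2: S0 reads c0=4 → after 1×micro: 4; S1 reads c0=4 → after 1×micro: 11/2; S2 reads c1=3 → after 1×micro: 2 ⇒ (c0=4, c1=11/2, c2=2)
macro 3: S0 reads c0=4 → after 1×micro: 4; S1 reads c0=4 → after 1×micro: 27/4; S2 reads c1=11/2 → after 1×micro: 1 ⇒ (c0=4, c1=27/4, c2=1)
macro 4: S0 reads c0=4 → after 1×micro: 4; S1 reads c0=4 → after 1×micro: 59/8; S2 reads c1=27/4 → after 1×micro: 2 ⇒ (c0=4, c1=59/8, c2=2)
macro 5: S0 reads c0=4 → after 1×micro: 4; S1 reads c0=4 → after 1×micro: 123/16; S2 reads c1=59/8 → after 1×micro: 2 ⇒ (c0=4, c1=123/16, c2=2)
macro 6: S0 reads c0=4 → after 1×micro: 4; S1 reads c0=4 → after 1×micro: 251/32; S2 reads c1=123/16 → after 1×micro: 2 ⇒ (c0=4, c1=251/32, c2=2)
macro 7: S0 reads c0=4 → after 1×micro: 4; S1 reads c0=4 → after 1×micro: 507/64; S2 reads c1=251/32 → after 1×micro: 2 ⇒ (c0=4, c1=507/64, c2=2)
macro 8: S0 reads c0=4 → after 1×micro: 4; S1 reads c0=4 → after 1×micro: 1019/128; S2 reads c1=507/64 → after 1×micro: 2 ⇒ (c0=4, c1=1019/128, c2=2)

c2 at macro-step 1 = 0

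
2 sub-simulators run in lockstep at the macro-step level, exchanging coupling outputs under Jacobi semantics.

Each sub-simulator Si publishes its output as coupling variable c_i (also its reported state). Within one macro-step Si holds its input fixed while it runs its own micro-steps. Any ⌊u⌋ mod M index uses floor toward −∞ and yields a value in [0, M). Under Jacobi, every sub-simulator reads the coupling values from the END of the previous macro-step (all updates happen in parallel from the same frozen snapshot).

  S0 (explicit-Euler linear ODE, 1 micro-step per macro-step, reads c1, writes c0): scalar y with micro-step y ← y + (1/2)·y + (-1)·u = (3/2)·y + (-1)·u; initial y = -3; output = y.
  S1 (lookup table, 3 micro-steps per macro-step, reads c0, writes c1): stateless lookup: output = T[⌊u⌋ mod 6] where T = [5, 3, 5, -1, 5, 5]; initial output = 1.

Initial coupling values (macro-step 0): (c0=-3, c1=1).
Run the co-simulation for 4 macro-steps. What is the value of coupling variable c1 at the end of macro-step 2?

c1 at macro-step 2 = 5

macro 1: S0 reads c1=1 → after 1×micro: -11/2; S1 reads c0=-3 → after 3×micro: -1 ⇒ (c0=-11/2, c1=-1)
macro 2: S0 reads c1=-1 → after 1×micro: -29/4; S1 reads c0=-11/2 → after 3×micro: 5 ⇒ (c0=-29/4, c1=5)
macro 3: S0 reads c1=5 → after 1×micro: -127/8; S1 reads c0=-29/4 → after 3×micro: 5 ⇒ (c0=-127/8, c1=5)
macro 4: S0 reads c1=5 → after 1×micro: -461/16; S1 reads c0=-127/8 → after 3×micro: 5 ⇒ (c0=-461/16, c1=5)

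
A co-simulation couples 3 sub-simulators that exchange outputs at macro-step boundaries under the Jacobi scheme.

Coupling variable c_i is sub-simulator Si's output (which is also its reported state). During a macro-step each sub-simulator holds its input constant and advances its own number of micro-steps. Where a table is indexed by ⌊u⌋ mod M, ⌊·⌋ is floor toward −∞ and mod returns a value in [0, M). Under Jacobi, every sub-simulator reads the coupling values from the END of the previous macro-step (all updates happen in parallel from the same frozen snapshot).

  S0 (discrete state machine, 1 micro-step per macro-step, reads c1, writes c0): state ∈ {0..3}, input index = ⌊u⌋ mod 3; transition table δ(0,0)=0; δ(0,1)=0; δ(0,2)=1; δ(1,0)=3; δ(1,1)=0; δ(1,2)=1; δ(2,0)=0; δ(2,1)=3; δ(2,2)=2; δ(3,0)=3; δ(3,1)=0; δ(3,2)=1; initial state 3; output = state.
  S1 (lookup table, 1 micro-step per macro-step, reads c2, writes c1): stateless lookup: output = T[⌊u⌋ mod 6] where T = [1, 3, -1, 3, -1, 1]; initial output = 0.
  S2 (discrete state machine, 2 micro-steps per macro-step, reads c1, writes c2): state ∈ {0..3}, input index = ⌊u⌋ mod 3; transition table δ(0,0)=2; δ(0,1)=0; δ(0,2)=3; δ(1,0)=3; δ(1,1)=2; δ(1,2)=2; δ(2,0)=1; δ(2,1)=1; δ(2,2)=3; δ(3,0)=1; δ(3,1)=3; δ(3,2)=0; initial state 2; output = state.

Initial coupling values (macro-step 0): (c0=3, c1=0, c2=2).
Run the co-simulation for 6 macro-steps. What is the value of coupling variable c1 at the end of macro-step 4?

macro 1: S0 reads c1=0 → after 1×micro: 3; S1 reads c2=2 → after 1×micro: -1; S2 reads c1=0 → after 2×micro: 3 ⇒ (c0=3, c1=-1, c2=3)
macro 2: S0 reads c1=-1 → after 1×micro: 1; S1 reads c2=3 → after 1×micro: 3; S2 reads c1=-1 → after 2×micro: 3 ⇒ (c0=1, c1=3, c2=3)
macro 3: S0 reads c1=3 → after 1×micro: 3; S1 reads c2=3 → after 1×micro: 3; S2 reads c1=3 → after 2×micro: 3 ⇒ (c0=3, c1=3, c2=3)
macro 4: S0 reads c1=3 → after 1×micro: 3; S1 reads c2=3 → after 1×micro: 3; S2 reads c1=3 → after 2×micro: 3 ⇒ (c0=3, c1=3, c2=3)
macro 5: S0 reads c1=3 → after 1×micro: 3; S1 reads c2=3 → after 1×micro: 3; S2 reads c1=3 → after 2×micro: 3 ⇒ (c0=3, c1=3, c2=3)
macro 6: S0 reads c1=3 → after 1×micro: 3; S1 reads c2=3 → after 1×micro: 3; S2 reads c1=3 → after 2×micro: 3 ⇒ (c0=3, c1=3, c2=3)

c1 at macro-step 4 = 3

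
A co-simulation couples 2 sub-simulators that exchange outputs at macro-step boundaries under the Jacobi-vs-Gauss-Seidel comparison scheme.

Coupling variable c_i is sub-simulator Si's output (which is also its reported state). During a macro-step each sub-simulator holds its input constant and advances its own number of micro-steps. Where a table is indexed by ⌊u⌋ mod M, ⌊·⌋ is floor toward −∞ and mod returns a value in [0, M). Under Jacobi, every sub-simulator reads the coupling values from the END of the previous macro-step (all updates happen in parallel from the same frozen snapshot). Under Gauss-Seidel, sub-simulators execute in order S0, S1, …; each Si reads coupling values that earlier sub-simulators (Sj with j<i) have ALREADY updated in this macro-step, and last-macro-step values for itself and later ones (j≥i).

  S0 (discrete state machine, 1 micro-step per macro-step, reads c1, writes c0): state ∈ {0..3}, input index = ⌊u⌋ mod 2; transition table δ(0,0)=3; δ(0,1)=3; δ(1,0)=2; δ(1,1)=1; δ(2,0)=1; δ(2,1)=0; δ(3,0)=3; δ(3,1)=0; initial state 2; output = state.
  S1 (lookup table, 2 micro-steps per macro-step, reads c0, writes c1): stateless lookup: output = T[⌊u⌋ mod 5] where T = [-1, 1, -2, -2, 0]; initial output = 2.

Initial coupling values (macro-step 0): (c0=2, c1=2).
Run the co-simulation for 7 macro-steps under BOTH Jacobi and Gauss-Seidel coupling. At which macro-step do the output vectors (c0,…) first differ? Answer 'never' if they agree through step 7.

[Jacobi] macro 1: S0 reads c1=2 → after 1×micro: 1; S1 reads c0=2 → after 2×micro: -2 ⇒ (c0=1, c1=-2)
[Jacobi] macro 2: S0 reads c1=-2 → after 1×micro: 2; S1 reads c0=1 → after 2×micro: 1 ⇒ (c0=2, c1=1)
[Jacobi] macro 3: S0 reads c1=1 → after 1×micro: 0; S1 reads c0=2 → after 2×micro: -2 ⇒ (c0=0, c1=-2)
[Jacobi] macro 4: S0 reads c1=-2 → after 1×micro: 3; S1 reads c0=0 → after 2×micro: -1 ⇒ (c0=3, c1=-1)
[Jacobi] macro 5: S0 reads c1=-1 → after 1×micro: 0; S1 reads c0=3 → after 2×micro: -2 ⇒ (c0=0, c1=-2)
[Jacobi] macro 6: S0 reads c1=-2 → after 1×micro: 3; S1 reads c0=0 → after 2×micro: -1 ⇒ (c0=3, c1=-1)
[Jacobi] macro 7: S0 reads c1=-1 → after 1×micro: 0; S1 reads c0=3 → after 2×micro: -2 ⇒ (c0=0, c1=-2)
[Gauss-Seidel] macro 1: S0 reads c1=2 → after 1×micro: 1; S1 reads c0=1 → after 2×micro: 1 ⇒ (c0=1, c1=1)
[Gauss-Seidel] macro 2: S0 reads c1=1 → after 1×micro: 1; S1 reads c0=1 → after 2×micro: 1 ⇒ (c0=1, c1=1)
[Gauss-Seidel] macro 3: S0 reads c1=1 → after 1×micro: 1; S1 reads c0=1 → after 2×micro: 1 ⇒ (c0=1, c1=1)
[Gauss-Seidel] macro 4: S0 reads c1=1 → after 1×micro: 1; S1 reads c0=1 → after 2×micro: 1 ⇒ (c0=1, c1=1)
[Gauss-Seidel] macro 5: S0 reads c1=1 → after 1×micro: 1; S1 reads c0=1 → after 2×micro: 1 ⇒ (c0=1, c1=1)
[Gauss-Seidel] macro 6: S0 reads c1=1 → after 1×micro: 1; S1 reads c0=1 → after 2×micro: 1 ⇒ (c0=1, c1=1)
[Gauss-Seidel] macro 7: S0 reads c1=1 → after 1×micro: 1; S1 reads c0=1 → after 2×micro: 1 ⇒ (c0=1, c1=1)

first divergence at macro-step: 1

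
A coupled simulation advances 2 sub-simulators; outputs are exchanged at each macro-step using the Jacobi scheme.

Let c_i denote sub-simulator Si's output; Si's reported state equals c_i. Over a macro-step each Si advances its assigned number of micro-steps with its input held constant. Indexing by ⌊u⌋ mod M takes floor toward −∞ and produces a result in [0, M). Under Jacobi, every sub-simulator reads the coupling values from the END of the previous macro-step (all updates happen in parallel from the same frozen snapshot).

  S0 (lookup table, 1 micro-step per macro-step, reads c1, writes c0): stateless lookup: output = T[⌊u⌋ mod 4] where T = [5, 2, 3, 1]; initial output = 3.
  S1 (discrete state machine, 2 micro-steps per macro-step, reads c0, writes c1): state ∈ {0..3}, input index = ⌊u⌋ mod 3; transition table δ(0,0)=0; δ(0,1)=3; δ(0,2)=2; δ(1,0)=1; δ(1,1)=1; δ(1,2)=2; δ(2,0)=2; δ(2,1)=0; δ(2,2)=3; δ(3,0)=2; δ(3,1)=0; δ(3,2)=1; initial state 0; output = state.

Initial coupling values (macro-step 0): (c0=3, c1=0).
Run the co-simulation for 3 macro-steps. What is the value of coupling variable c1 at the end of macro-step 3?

macro 1: S0 reads c1=0 → after 1×micro: 5; S1 reads c0=3 → after 2×micro: 0 ⇒ (c0=5, c1=0)
macro 2: S0 reads c1=0 → after 1×micro: 5; S1 reads c0=5 → after 2×micro: 3 ⇒ (c0=5, c1=3)
macro 3: S0 reads c1=3 → after 1×micro: 1; S1 reads c0=5 → after 2×micro: 2 ⇒ (c0=1, c1=2)

c1 at macro-step 3 = 2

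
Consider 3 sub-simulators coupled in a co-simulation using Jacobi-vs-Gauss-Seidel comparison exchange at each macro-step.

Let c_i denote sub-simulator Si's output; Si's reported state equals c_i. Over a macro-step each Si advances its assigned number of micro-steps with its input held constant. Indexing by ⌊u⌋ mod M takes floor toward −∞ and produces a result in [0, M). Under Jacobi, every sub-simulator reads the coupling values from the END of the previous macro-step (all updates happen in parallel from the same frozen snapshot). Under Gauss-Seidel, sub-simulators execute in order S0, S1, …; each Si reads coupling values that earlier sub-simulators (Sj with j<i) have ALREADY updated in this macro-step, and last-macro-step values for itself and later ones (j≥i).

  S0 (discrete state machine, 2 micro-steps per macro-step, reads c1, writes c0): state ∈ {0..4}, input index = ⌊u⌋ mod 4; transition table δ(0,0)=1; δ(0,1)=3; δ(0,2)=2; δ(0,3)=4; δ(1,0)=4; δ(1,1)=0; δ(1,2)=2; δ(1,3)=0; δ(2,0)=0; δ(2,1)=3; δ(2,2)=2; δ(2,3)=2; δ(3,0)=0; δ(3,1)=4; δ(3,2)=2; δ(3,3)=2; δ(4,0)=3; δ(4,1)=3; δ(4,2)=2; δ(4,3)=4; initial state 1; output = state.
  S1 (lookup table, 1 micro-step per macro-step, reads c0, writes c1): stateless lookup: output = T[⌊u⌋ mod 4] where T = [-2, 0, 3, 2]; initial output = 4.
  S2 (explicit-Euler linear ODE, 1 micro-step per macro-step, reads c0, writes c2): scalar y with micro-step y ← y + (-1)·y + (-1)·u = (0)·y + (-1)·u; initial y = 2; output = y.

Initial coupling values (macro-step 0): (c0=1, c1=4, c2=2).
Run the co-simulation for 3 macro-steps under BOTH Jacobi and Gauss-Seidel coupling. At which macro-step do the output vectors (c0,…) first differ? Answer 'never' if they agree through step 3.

[Jacobi] macro 1: S0 reads c1=4 → after 2×micro: 3; S1 reads c0=1 → after 1×micro: 0; S2 reads c0=1 → after 1×micro: -1 ⇒ (c0=3, c1=0, c2=-1)
[Jacobi] macro 2: S0 reads c1=0 → after 2×micro: 1; S1 reads c0=3 → after 1×micro: 2; S2 reads c0=3 → after 1×micro: -3 ⇒ (c0=1, c1=2, c2=-3)
[Jacobi] macro 3: S0 reads c1=2 → after 2×micro: 2; S1 reads c0=1 → after 1×micro: 0; S2 reads c0=1 → after 1×micro: -1 ⇒ (c0=2, c1=0, c2=-1)
[Gauss-Seidel] macro 1: S0 reads c1=4 → after 2×micro: 3; S1 reads c0=3 → after 1×micro: 2; S2 reads c0=3 → after 1×micro: -3 ⇒ (c0=3, c1=2, c2=-3)
[Gauss-Seidel] macro 2: S0 reads c1=2 → after 2×micro: 2; S1 reads c0=2 → after 1×micro: 3; S2 reads c0=2 → after 1×micro: -2 ⇒ (c0=2, c1=3, c2=-2)
[Gauss-Seidel] macro 3: S0 reads c1=3 → after 2×micro: 2; S1 reads c0=2 → after 1×micro: 3; S2 reads c0=2 → after 1×micro: -2 ⇒ (c0=2, c1=3, c2=-2)

first divergence at macro-step: 1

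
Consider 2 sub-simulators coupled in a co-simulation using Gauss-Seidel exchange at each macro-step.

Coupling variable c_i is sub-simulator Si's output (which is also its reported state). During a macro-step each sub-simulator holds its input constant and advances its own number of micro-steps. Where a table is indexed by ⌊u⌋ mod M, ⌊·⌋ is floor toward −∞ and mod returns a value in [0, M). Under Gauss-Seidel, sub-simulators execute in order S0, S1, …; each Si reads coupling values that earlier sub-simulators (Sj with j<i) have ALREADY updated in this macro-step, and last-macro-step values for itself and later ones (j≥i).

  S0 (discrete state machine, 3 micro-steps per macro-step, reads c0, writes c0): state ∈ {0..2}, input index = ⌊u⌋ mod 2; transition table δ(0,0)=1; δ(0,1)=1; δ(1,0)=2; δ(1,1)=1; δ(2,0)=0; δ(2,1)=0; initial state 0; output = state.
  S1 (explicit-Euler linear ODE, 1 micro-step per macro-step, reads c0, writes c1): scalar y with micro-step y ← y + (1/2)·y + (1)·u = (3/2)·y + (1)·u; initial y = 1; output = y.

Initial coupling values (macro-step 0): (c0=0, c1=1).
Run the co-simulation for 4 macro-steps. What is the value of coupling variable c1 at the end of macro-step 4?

macro 1: S0 reads c0=0 → after 3×micro: 0; S1 reads c0=0 → after 1×micro: 3/2 ⇒ (c0=0, c1=3/2)
macro 2: S0 reads c0=0 → after 3×micro: 0; S1 reads c0=0 → after 1×micro: 9/4 ⇒ (c0=0, c1=9/4)
macro 3: S0 reads c0=0 → after 3×micro: 0; S1 reads c0=0 → after 1×micro: 27/8 ⇒ (c0=0, c1=27/8)
macro 4: S0 reads c0=0 → after 3×micro: 0; S1 reads c0=0 → after 1×micro: 81/16 ⇒ (c0=0, c1=81/16)

c1 at macro-step 4 = 81/16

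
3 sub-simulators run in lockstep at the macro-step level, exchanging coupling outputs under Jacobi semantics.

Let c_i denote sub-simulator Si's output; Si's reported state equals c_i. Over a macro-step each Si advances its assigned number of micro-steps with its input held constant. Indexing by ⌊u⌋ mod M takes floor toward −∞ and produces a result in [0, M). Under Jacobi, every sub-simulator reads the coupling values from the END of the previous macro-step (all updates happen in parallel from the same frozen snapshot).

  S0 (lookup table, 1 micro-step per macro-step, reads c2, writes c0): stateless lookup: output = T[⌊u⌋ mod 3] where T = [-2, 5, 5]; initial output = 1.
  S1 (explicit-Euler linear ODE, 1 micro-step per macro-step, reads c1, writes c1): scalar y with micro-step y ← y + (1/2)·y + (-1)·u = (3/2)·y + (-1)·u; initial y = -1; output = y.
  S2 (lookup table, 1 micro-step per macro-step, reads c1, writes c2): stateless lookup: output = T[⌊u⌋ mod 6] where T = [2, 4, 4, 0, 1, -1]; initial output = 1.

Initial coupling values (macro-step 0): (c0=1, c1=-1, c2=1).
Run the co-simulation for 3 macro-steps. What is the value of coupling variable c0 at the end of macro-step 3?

c0 at macro-step 3 = 5

macro 1: S0 reads c2=1 → after 1×micro: 5; S1 reads c1=-1 → after 1×micro: -1/2; S2 reads c1=-1 → after 1×micro: -1 ⇒ (c0=5, c1=-1/2, c2=-1)
macro 2: S0 reads c2=-1 → after 1×micro: 5; S1 reads c1=-1/2 → after 1×micro: -1/4; S2 reads c1=-1/2 → after 1×micro: -1 ⇒ (c0=5, c1=-1/4, c2=-1)
macro 3: S0 reads c2=-1 → after 1×micro: 5; S1 reads c1=-1/4 → after 1×micro: -1/8; S2 reads c1=-1/4 → after 1×micro: -1 ⇒ (c0=5, c1=-1/8, c2=-1)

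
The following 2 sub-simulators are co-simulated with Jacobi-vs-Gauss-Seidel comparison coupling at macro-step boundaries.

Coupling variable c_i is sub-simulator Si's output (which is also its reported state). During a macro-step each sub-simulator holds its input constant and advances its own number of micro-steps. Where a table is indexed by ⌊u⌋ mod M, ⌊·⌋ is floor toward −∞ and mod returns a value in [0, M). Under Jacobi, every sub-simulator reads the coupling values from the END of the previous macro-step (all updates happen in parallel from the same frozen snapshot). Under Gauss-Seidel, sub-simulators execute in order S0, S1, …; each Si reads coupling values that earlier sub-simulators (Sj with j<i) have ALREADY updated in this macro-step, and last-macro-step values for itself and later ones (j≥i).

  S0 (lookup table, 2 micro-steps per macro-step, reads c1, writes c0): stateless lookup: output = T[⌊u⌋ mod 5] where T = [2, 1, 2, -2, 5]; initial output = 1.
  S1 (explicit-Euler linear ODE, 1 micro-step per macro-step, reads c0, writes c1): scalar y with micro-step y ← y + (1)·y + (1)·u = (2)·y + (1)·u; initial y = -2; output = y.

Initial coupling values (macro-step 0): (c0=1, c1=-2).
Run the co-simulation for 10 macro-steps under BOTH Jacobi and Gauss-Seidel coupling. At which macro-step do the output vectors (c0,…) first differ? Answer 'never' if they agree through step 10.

[Jacobi] macro 1: S0 reads c1=-2 → after 2×micro: -2; S1 reads c0=1 → after 1×micro: -3 ⇒ (c0=-2, c1=-3)
[Jacobi] macro 2: S0 reads c1=-3 → after 2×micro: 2; S1 reads c0=-2 → after 1×micro: -8 ⇒ (c0=2, c1=-8)
[Jacobi] macro 3: S0 reads c1=-8 → after 2×micro: 2; S1 reads c0=2 → after 1×micro: -14 ⇒ (c0=2, c1=-14)
[Jacobi] macro 4: S0 reads c1=-14 → after 2×micro: 1; S1 reads c0=2 → after 1×micro: -26 ⇒ (c0=1, c1=-26)
[Jacobi] macro 5: S0 reads c1=-26 → after 2×micro: 5; S1 reads c0=1 → after 1×micro: -51 ⇒ (c0=5, c1=-51)
[Jacobi] macro 6: S0 reads c1=-51 → after 2×micro: 5; S1 reads c0=5 → after 1×micro: -97 ⇒ (c0=5, c1=-97)
[Jacobi] macro 7: S0 reads c1=-97 → after 2×micro: -2; S1 reads c0=5 → after 1×micro: -189 ⇒ (c0=-2, c1=-189)
[Jacobi] macro 8: S0 reads c1=-189 → after 2×micro: 1; S1 reads c0=-2 → after 1×micro: -380 ⇒ (c0=1, c1=-380)
[Jacobi] macro 9: S0 reads c1=-380 → after 2×micro: 2; S1 reads c0=1 → after 1×micro: -759 ⇒ (c0=2, c1=-759)
[Jacobi] macro 10: S0 reads c1=-759 → after 2×micro: 1; S1 reads c0=2 → after 1×micro: -1516 ⇒ (c0=1, c1=-1516)
[Gauss-Seidel] macro 1: S0 reads c1=-2 → after 2×micro: -2; S1 reads c0=-2 → after 1×micro: -6 ⇒ (c0=-2, c1=-6)
[Gauss-Seidel] macro 2: S0 reads c1=-6 → after 2×micro: 5; S1 reads c0=5 → after 1×micro: -7 ⇒ (c0=5, c1=-7)
[Gauss-Seidel] macro 3: S0 reads c1=-7 → after 2×micro: -2; S1 reads c0=-2 → after 1×micro: -16 ⇒ (c0=-2, c1=-16)
[Gauss-Seidel] macro 4: S0 reads c1=-16 → after 2×micro: 5; S1 reads c0=5 → after 1×micro: -27 ⇒ (c0=5, c1=-27)
[Gauss-Seidel] macro 5: S0 reads c1=-27 → after 2×micro: -2; S1 reads c0=-2 → after 1×micro: -56 ⇒ (c0=-2, c1=-56)
[Gauss-Seidel] macro 6: S0 reads c1=-56 → after 2×micro: 5; S1 reads c0=5 → after 1×micro: -107 ⇒ (c0=5, c1=-107)
[Gauss-Seidel] macro 7: S0 reads c1=-107 → after 2×micro: -2; S1 reads c0=-2 → after 1×micro: -216 ⇒ (c0=-2, c1=-216)
[Gauss-Seidel] macro 8: S0 reads c1=-216 → after 2×micro: 5; S1 reads c0=5 → after 1×micro: -427 ⇒ (c0=5, c1=-427)
[Gauss-Seidel] macro 9: S0 reads c1=-427 → after 2×micro: -2; S1 reads c0=-2 → after 1×micro: -856 ⇒ (c0=-2, c1=-856)
[Gauss-Seidel] macro 10: S0 reads c1=-856 → after 2×micro: 5; S1 reads c0=5 → after 1×micro: -1707 ⇒ (c0=5, c1=-1707)

first divergence at macro-step: 1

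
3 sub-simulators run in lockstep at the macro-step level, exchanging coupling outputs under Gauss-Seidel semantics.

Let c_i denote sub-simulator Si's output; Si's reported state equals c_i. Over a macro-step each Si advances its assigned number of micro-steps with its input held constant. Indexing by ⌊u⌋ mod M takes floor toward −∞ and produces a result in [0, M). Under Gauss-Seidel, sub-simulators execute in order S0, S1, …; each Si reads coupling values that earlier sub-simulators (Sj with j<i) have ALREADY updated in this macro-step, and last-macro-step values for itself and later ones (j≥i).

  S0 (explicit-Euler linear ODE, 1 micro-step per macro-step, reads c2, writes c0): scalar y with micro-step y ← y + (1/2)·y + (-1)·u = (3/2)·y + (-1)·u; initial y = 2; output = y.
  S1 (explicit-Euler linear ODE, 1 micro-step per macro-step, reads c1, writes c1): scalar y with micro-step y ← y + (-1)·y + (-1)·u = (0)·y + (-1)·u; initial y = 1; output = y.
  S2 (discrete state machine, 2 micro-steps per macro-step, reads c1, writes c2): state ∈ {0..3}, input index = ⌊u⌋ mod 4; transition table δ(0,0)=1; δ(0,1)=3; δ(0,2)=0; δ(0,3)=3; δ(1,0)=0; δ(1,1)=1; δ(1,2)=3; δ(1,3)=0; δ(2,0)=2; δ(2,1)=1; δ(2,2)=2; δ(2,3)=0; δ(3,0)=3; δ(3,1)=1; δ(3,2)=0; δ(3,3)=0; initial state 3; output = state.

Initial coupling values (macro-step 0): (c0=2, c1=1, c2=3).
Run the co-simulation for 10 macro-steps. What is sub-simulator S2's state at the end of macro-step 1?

macro 1: S0 reads c2=3 → after 1×micro: 0; S1 reads c1=1 → after 1×micro: -1; S2 reads c1=-1 → after 2×micro: 3 ⇒ (c0=0, c1=-1, c2=3)
macro 2: S0 reads c2=3 → after 1×micro: -3; S1 reads c1=-1 → after 1×micro: 1; S2 reads c1=1 → after 2×micro: 1 ⇒ (c0=-3, c1=1, c2=1)
macro 3: S0 reads c2=1 → after 1×micro: -11/2; S1 reads c1=1 → after 1×micro: -1; S2 reads c1=-1 → after 2×micro: 3 ⇒ (c0=-11/2, c1=-1, c2=3)
macro 4: S0 reads c2=3 → after 1×micro: -45/4; S1 reads c1=-1 → after 1×micro: 1; S2 reads c1=1 → after 2×micro: 1 ⇒ (c0=-45/4, c1=1, c2=1)
macro 5: S0 reads c2=1 → after 1×micro: -143/8; S1 reads c1=1 → after 1×micro: -1; S2 reads c1=-1 → after 2×micro: 3 ⇒ (c0=-143/8, c1=-1, c2=3)
macro 6: S0 reads c2=3 → after 1×micro: -477/16; S1 reads c1=-1 → after 1×micro: 1; S2 reads c1=1 → after 2×micro: 1 ⇒ (c0=-477/16, c1=1, c2=1)
macro 7: S0 reads c2=1 → after 1×micro: -1463/32; S1 reads c1=1 → after 1×micro: -1; S2 reads c1=-1 → after 2×micro: 3 ⇒ (c0=-1463/32, c1=-1, c2=3)
macro 8: S0 reads c2=3 → after 1×micro: -4581/64; S1 reads c1=-1 → after 1×micro: 1; S2 reads c1=1 → after 2×micro: 1 ⇒ (c0=-4581/64, c1=1, c2=1)
macro 9: S0 reads c2=1 → after 1×micro: -13871/128; S1 reads c1=1 → after 1×micro: -1; S2 reads c1=-1 → after 2×micro: 3 ⇒ (c0=-13871/128, c1=-1, c2=3)
macro 10: S0 reads c2=3 → after 1×micro: -42381/256; S1 reads c1=-1 → after 1×micro: 1; S2 reads c1=1 → after 2×micro: 1 ⇒ (c0=-42381/256, c1=1, c2=1)

S2 state at macro-step 1 = 3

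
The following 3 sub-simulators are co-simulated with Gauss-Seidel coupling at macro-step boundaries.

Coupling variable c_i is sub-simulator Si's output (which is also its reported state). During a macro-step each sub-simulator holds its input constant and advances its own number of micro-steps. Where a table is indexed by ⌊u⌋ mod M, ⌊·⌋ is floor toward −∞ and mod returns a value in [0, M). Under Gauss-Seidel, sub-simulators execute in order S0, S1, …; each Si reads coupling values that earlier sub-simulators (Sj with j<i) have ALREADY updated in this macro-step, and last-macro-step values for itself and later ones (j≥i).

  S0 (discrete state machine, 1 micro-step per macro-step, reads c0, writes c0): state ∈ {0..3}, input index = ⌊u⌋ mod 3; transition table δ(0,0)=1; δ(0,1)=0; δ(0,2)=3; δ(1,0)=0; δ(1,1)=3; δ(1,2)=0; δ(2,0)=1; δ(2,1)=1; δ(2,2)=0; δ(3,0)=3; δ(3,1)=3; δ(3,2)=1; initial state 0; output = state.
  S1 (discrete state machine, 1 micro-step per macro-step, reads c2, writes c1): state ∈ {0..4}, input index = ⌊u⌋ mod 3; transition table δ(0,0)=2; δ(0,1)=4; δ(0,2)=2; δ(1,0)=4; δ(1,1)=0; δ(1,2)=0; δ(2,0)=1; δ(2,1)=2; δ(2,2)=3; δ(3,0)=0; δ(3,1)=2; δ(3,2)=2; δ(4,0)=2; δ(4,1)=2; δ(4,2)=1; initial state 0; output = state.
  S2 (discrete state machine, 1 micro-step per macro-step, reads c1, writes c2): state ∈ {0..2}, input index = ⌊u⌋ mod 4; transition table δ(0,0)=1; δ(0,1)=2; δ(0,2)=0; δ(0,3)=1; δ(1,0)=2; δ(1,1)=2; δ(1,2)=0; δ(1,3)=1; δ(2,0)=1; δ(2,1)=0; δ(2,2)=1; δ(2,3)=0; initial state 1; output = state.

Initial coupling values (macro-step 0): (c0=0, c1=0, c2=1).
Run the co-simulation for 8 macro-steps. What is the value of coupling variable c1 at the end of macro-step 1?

c1 at macro-step 1 = 4

macro 1: S0 reads c0=0 → after 1×micro: 1; S1 reads c2=1 → after 1×micro: 4; S2 reads c1=4 → after 1×micro: 2 ⇒ (c0=1, c1=4, c2=2)
macro 2: S0 reads c0=1 → after 1×micro: 3; S1 reads c2=2 → after 1×micro: 1; S2 reads c1=1 → after 1×micro: 0 ⇒ (c0=3, c1=1, c2=0)
macro 3: S0 reads c0=3 → after 1×micro: 3; S1 reads c2=0 → after 1×micro: 4; S2 reads c1=4 → after 1×micro: 1 ⇒ (c0=3, c1=4, c2=1)
macro 4: S0 reads c0=3 → after 1×micro: 3; S1 reads c2=1 → after 1×micro: 2; S2 reads c1=2 → after 1×micro: 0 ⇒ (c0=3, c1=2, c2=0)
macro 5: S0 reads c0=3 → after 1×micro: 3; S1 reads c2=0 → after 1×micro: 1; S2 reads c1=1 → after 1×micro: 2 ⇒ (c0=3, c1=1, c2=2)
macro 6: S0 reads c0=3 → after 1×micro: 3; S1 reads c2=2 → after 1×micro: 0; S2 reads c1=0 → after 1×micro: 1 ⇒ (c0=3, c1=0, c2=1)
macro 7: S0 reads c0=3 → after 1×micro: 3; S1 reads c2=1 → after 1×micro: 4; S2 reads c1=4 → after 1×micro: 2 ⇒ (c0=3, c1=4, c2=2)
macro 8: S0 reads c0=3 → after 1×micro: 3; S1 reads c2=2 → after 1×micro: 1; S2 reads c1=1 → after 1×micro: 0 ⇒ (c0=3, c1=1, c2=0)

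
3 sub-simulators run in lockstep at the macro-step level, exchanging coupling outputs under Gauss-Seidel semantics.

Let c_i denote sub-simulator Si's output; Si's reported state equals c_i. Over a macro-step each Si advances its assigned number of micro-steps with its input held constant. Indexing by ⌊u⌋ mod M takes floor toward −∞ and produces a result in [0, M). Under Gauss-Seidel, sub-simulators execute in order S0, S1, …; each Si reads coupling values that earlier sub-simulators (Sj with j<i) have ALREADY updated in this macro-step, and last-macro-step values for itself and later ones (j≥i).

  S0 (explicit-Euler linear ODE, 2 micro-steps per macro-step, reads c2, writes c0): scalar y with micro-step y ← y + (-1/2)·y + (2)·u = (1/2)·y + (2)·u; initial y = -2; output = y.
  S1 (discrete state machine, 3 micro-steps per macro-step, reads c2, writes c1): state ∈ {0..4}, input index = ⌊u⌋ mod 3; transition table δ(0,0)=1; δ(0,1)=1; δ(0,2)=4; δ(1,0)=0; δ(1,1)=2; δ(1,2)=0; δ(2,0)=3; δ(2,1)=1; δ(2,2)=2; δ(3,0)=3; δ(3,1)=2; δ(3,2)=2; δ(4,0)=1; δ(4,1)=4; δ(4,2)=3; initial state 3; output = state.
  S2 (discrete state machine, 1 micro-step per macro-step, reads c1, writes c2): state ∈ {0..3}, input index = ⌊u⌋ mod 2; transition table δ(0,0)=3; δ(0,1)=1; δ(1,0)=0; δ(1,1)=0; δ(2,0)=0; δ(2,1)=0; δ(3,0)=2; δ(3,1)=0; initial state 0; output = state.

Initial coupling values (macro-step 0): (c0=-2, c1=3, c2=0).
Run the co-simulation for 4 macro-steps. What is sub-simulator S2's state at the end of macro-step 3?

S2 state at macro-step 3 = 1

macro 1: S0 reads c2=0 → after 2×micro: -1/2; S1 reads c2=0 → after 3×micro: 3; S2 reads c1=3 → after 1×micro: 1 ⇒ (c0=-1/2, c1=3, c2=1)
macro 2: S0 reads c2=1 → after 2×micro: 23/8; S1 reads c2=1 → after 3×micro: 2; S2 reads c1=2 → after 1×micro: 0 ⇒ (c0=23/8, c1=2, c2=0)
macro 3: S0 reads c2=0 → after 2×micro: 23/32; S1 reads c2=0 → after 3×micro: 3; S2 reads c1=3 → after 1×micro: 1 ⇒ (c0=23/32, c1=3, c2=1)
macro 4: S0 reads c2=1 → after 2×micro: 407/128; S1 reads c2=1 → after 3×micro: 2; S2 reads c1=2 → after 1×micro: 0 ⇒ (c0=407/128, c1=2, c2=0)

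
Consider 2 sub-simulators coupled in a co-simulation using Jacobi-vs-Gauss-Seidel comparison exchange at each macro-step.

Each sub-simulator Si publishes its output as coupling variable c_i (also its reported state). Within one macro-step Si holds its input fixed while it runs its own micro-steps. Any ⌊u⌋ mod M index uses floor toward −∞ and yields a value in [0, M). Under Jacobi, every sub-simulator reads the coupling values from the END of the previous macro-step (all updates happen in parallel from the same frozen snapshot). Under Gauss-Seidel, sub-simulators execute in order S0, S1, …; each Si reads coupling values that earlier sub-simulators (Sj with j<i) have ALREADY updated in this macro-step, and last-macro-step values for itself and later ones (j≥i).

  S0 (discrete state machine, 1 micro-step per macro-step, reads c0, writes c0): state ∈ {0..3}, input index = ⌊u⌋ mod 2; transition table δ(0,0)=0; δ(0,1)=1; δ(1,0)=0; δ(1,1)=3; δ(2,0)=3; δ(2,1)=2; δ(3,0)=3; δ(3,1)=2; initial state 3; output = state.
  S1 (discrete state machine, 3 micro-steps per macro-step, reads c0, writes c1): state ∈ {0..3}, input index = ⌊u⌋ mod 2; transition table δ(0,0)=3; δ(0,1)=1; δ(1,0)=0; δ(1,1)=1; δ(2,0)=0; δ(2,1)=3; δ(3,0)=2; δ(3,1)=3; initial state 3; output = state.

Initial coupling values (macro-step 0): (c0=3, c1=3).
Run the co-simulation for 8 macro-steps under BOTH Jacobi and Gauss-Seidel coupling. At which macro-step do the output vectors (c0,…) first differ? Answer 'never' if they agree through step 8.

[Jacobi] macro 1: S0 reads c0=3 → after 1×micro: 2; S1 reads c0=3 → after 3×micro: 3 ⇒ (c0=2, c1=3)
[Jacobi] macro 2: S0 reads c0=2 → after 1×micro: 3; S1 reads c0=2 → after 3×micro: 3 ⇒ (c0=3, c1=3)
[Jacobi] macro 3: S0 reads c0=3 → after 1×micro: 2; S1 reads c0=3 → after 3×micro: 3 ⇒ (c0=2, c1=3)
[Jacobi] macro 4: S0 reads c0=2 → after 1×micro: 3; S1 reads c0=2 → after 3×micro: 3 ⇒ (c0=3, c1=3)
[Jacobi] macro 5: S0 reads c0=3 → after 1×micro: 2; S1 reads c0=3 → after 3×micro: 3 ⇒ (c0=2, c1=3)
[Jacobi] macro 6: S0 reads c0=2 → after 1×micro: 3; S1 reads c0=2 → after 3×micro: 3 ⇒ (c0=3, c1=3)
[Jacobi] macro 7: S0 reads c0=3 → after 1×micro: 2; S1 reads c0=3 → after 3×micro: 3 ⇒ (c0=2, c1=3)
[Jacobi] macro 8: S0 reads c0=2 → after 1×micro: 3; S1 reads c0=2 → after 3×micro: 3 ⇒ (c0=3, c1=3)
[Gauss-Seidel] macro 1: S0 reads c0=3 → after 1×micro: 2; S1 reads c0=2 → after 3×micro: 3 ⇒ (c0=2, c1=3)
[Gauss-Seidel] macro 2: S0 reads c0=2 → after 1×micro: 3; S1 reads c0=3 → after 3×micro: 3 ⇒ (c0=3, c1=3)
[Gauss-Seidel] macro 3: S0 reads c0=3 → after 1×micro: 2; S1 reads c0=2 → after 3×micro: 3 ⇒ (c0=2, c1=3)
[Gauss-Seidel] macro 4: S0 reads c0=2 → after 1×micro: 3; S1 reads c0=3 → after 3×micro: 3 ⇒ (c0=3, c1=3)
[Gauss-Seidel] macro 5: S0 reads c0=3 → after 1×micro: 2; S1 reads c0=2 → after 3×micro: 3 ⇒ (c0=2, c1=3)
[Gauss-Seidel] macro 6: S0 reads c0=2 → after 1×micro: 3; S1 reads c0=3 → after 3×micro: 3 ⇒ (c0=3, c1=3)
[Gauss-Seidel] macro 7: S0 reads c0=3 → after 1×micro: 2; S1 reads c0=2 → after 3×micro: 3 ⇒ (c0=2, c1=3)
[Gauss-Seidel] macro 8: S0 reads c0=2 → after 1×micro: 3; S1 reads c0=3 → after 3×micro: 3 ⇒ (c0=3, c1=3)

first divergence at macro-step: never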